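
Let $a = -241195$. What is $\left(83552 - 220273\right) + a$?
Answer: $-377916$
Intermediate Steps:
$\left(83552 - 220273\right) + a = \left(83552 - 220273\right) - 241195 = -136721 - 241195 = -377916$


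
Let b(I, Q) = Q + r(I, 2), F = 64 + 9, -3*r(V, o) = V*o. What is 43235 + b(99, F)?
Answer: 43242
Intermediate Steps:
r(V, o) = -V*o/3
F = 73
b(I, Q) = Q - 2*I/3 (b(I, Q) = Q - ⅓*I*2 = Q - 2*I/3)
43235 + b(99, F) = 43235 + (73 - ⅔*99) = 43235 + (73 - 66) = 43235 + 7 = 43242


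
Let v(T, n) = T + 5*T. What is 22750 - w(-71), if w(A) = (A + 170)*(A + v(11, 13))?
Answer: 23245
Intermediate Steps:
v(T, n) = 6*T
w(A) = (66 + A)*(170 + A) (w(A) = (A + 170)*(A + 6*11) = (170 + A)*(A + 66) = (170 + A)*(66 + A) = (66 + A)*(170 + A))
22750 - w(-71) = 22750 - (11220 + (-71)**2 + 236*(-71)) = 22750 - (11220 + 5041 - 16756) = 22750 - 1*(-495) = 22750 + 495 = 23245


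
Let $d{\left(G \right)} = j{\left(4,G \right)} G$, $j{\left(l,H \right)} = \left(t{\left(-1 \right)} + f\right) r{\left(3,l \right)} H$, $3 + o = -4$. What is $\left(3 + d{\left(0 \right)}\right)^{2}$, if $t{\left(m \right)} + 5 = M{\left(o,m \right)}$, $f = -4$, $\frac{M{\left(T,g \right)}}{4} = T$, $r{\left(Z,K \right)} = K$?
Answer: $9$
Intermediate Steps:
$o = -7$ ($o = -3 - 4 = -7$)
$M{\left(T,g \right)} = 4 T$
$t{\left(m \right)} = -33$ ($t{\left(m \right)} = -5 + 4 \left(-7\right) = -5 - 28 = -33$)
$j{\left(l,H \right)} = - 37 H l$ ($j{\left(l,H \right)} = \left(-33 - 4\right) l H = - 37 l H = - 37 H l$)
$d{\left(G \right)} = - 148 G^{2}$ ($d{\left(G \right)} = \left(-37\right) G 4 G = - 148 G G = - 148 G^{2}$)
$\left(3 + d{\left(0 \right)}\right)^{2} = \left(3 - 148 \cdot 0^{2}\right)^{2} = \left(3 - 0\right)^{2} = \left(3 + 0\right)^{2} = 3^{2} = 9$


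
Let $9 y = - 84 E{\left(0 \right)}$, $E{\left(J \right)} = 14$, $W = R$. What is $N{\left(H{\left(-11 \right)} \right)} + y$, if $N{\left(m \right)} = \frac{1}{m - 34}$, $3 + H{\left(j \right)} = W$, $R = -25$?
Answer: $- \frac{24307}{186} \approx -130.68$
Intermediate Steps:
$W = -25$
$H{\left(j \right)} = -28$ ($H{\left(j \right)} = -3 - 25 = -28$)
$N{\left(m \right)} = \frac{1}{-34 + m}$
$y = - \frac{392}{3}$ ($y = \frac{\left(-84\right) 14}{9} = \frac{1}{9} \left(-1176\right) = - \frac{392}{3} \approx -130.67$)
$N{\left(H{\left(-11 \right)} \right)} + y = \frac{1}{-34 - 28} - \frac{392}{3} = \frac{1}{-62} - \frac{392}{3} = - \frac{1}{62} - \frac{392}{3} = - \frac{24307}{186}$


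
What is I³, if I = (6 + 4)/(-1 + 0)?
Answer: -1000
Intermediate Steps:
I = -10 (I = 10/(-1) = 10*(-1) = -10)
I³ = (-10)³ = -1000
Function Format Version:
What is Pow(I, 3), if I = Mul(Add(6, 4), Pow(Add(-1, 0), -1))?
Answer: -1000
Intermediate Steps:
I = -10 (I = Mul(10, Pow(-1, -1)) = Mul(10, -1) = -10)
Pow(I, 3) = Pow(-10, 3) = -1000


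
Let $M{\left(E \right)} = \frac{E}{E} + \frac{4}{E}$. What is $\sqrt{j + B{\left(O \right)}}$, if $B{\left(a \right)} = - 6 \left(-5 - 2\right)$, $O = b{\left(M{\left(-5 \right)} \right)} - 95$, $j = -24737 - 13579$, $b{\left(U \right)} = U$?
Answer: $i \sqrt{38274} \approx 195.64 i$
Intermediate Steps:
$M{\left(E \right)} = 1 + \frac{4}{E}$
$j = -38316$ ($j = -24737 - 13579 = -38316$)
$O = - \frac{474}{5}$ ($O = \frac{4 - 5}{-5} - 95 = \left(- \frac{1}{5}\right) \left(-1\right) - 95 = \frac{1}{5} - 95 = - \frac{474}{5} \approx -94.8$)
$B{\left(a \right)} = 42$ ($B{\left(a \right)} = \left(-6\right) \left(-7\right) = 42$)
$\sqrt{j + B{\left(O \right)}} = \sqrt{-38316 + 42} = \sqrt{-38274} = i \sqrt{38274}$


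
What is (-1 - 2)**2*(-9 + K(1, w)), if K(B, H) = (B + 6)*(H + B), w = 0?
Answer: -18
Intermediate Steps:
K(B, H) = (6 + B)*(B + H)
(-1 - 2)**2*(-9 + K(1, w)) = (-1 - 2)**2*(-9 + (1**2 + 6*1 + 6*0 + 1*0)) = (-3)**2*(-9 + (1 + 6 + 0 + 0)) = 9*(-9 + 7) = 9*(-2) = -18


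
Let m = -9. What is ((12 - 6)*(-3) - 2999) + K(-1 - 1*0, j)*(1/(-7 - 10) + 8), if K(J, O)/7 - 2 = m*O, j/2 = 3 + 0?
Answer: -100429/17 ≈ -5907.6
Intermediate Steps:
j = 6 (j = 2*(3 + 0) = 2*3 = 6)
K(J, O) = 14 - 63*O (K(J, O) = 14 + 7*(-9*O) = 14 - 63*O)
((12 - 6)*(-3) - 2999) + K(-1 - 1*0, j)*(1/(-7 - 10) + 8) = ((12 - 6)*(-3) - 2999) + (14 - 63*6)*(1/(-7 - 10) + 8) = (6*(-3) - 2999) + (14 - 378)*(1/(-17) + 8) = (-18 - 2999) - 364*(-1/17 + 8) = -3017 - 364*135/17 = -3017 - 49140/17 = -100429/17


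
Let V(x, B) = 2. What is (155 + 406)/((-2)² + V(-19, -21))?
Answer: 187/2 ≈ 93.500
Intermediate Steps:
(155 + 406)/((-2)² + V(-19, -21)) = (155 + 406)/((-2)² + 2) = 561/(4 + 2) = 561/6 = 561*(⅙) = 187/2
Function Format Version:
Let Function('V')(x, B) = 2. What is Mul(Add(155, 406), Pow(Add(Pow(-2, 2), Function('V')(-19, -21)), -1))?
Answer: Rational(187, 2) ≈ 93.500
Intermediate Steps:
Mul(Add(155, 406), Pow(Add(Pow(-2, 2), Function('V')(-19, -21)), -1)) = Mul(Add(155, 406), Pow(Add(Pow(-2, 2), 2), -1)) = Mul(561, Pow(Add(4, 2), -1)) = Mul(561, Pow(6, -1)) = Mul(561, Rational(1, 6)) = Rational(187, 2)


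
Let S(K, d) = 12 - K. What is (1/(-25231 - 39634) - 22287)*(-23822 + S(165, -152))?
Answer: 6931873797520/12973 ≈ 5.3433e+8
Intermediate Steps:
(1/(-25231 - 39634) - 22287)*(-23822 + S(165, -152)) = (1/(-25231 - 39634) - 22287)*(-23822 + (12 - 1*165)) = (1/(-64865) - 22287)*(-23822 + (12 - 165)) = (-1/64865 - 22287)*(-23822 - 153) = -1445646256/64865*(-23975) = 6931873797520/12973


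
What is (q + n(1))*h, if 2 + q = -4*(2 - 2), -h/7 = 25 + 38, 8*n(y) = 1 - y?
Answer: 882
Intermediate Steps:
n(y) = 1/8 - y/8 (n(y) = (1 - y)/8 = 1/8 - y/8)
h = -441 (h = -7*(25 + 38) = -7*63 = -441)
q = -2 (q = -2 - 4*(2 - 2) = -2 - 4*0 = -2 + 0 = -2)
(q + n(1))*h = (-2 + (1/8 - 1/8*1))*(-441) = (-2 + (1/8 - 1/8))*(-441) = (-2 + 0)*(-441) = -2*(-441) = 882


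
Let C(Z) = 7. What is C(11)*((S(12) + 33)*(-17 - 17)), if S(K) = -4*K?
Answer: 3570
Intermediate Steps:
C(11)*((S(12) + 33)*(-17 - 17)) = 7*((-4*12 + 33)*(-17 - 17)) = 7*((-48 + 33)*(-34)) = 7*(-15*(-34)) = 7*510 = 3570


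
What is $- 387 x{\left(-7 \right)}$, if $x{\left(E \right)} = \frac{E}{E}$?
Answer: $-387$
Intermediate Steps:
$x{\left(E \right)} = 1$
$- 387 x{\left(-7 \right)} = \left(-387\right) 1 = -387$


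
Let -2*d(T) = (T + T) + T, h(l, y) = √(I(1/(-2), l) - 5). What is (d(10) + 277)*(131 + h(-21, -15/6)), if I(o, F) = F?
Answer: 34322 + 262*I*√26 ≈ 34322.0 + 1335.9*I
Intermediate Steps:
h(l, y) = √(-5 + l) (h(l, y) = √(l - 5) = √(-5 + l))
d(T) = -3*T/2 (d(T) = -((T + T) + T)/2 = -(2*T + T)/2 = -3*T/2)
(d(10) + 277)*(131 + h(-21, -15/6)) = (-3/2*10 + 277)*(131 + √(-5 - 21)) = (-15 + 277)*(131 + √(-26)) = 262*(131 + I*√26) = 34322 + 262*I*√26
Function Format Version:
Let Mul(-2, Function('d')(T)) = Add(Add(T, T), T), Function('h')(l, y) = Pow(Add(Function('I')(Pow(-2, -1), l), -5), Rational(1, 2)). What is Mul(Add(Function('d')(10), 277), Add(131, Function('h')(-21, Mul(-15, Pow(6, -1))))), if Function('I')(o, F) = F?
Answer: Add(34322, Mul(262, I, Pow(26, Rational(1, 2)))) ≈ Add(34322., Mul(1335.9, I))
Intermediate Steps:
Function('h')(l, y) = Pow(Add(-5, l), Rational(1, 2)) (Function('h')(l, y) = Pow(Add(l, -5), Rational(1, 2)) = Pow(Add(-5, l), Rational(1, 2)))
Function('d')(T) = Mul(Rational(-3, 2), T) (Function('d')(T) = Mul(Rational(-1, 2), Add(Add(T, T), T)) = Mul(Rational(-1, 2), Add(Mul(2, T), T)) = Mul(Rational(-1, 2), Mul(3, T)) = Mul(Rational(-3, 2), T))
Mul(Add(Function('d')(10), 277), Add(131, Function('h')(-21, Mul(-15, Pow(6, -1))))) = Mul(Add(Mul(Rational(-3, 2), 10), 277), Add(131, Pow(Add(-5, -21), Rational(1, 2)))) = Mul(Add(-15, 277), Add(131, Pow(-26, Rational(1, 2)))) = Mul(262, Add(131, Mul(I, Pow(26, Rational(1, 2))))) = Add(34322, Mul(262, I, Pow(26, Rational(1, 2))))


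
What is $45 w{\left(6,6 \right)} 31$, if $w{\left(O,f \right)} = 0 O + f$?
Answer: $8370$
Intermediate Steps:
$w{\left(O,f \right)} = f$ ($w{\left(O,f \right)} = 0 + f = f$)
$45 w{\left(6,6 \right)} 31 = 45 \cdot 6 \cdot 31 = 270 \cdot 31 = 8370$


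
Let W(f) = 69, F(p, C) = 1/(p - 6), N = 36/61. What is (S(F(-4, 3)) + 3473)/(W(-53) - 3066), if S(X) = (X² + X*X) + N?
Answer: -10594511/9140850 ≈ -1.1590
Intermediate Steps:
N = 36/61 (N = 36*(1/61) = 36/61 ≈ 0.59016)
F(p, C) = 1/(-6 + p)
S(X) = 36/61 + 2*X² (S(X) = (X² + X*X) + 36/61 = (X² + X²) + 36/61 = 2*X² + 36/61 = 36/61 + 2*X²)
(S(F(-4, 3)) + 3473)/(W(-53) - 3066) = ((36/61 + 2*(1/(-6 - 4))²) + 3473)/(69 - 3066) = ((36/61 + 2*(1/(-10))²) + 3473)/(-2997) = ((36/61 + 2*(-⅒)²) + 3473)*(-1/2997) = ((36/61 + 2*(1/100)) + 3473)*(-1/2997) = ((36/61 + 1/50) + 3473)*(-1/2997) = (1861/3050 + 3473)*(-1/2997) = (10594511/3050)*(-1/2997) = -10594511/9140850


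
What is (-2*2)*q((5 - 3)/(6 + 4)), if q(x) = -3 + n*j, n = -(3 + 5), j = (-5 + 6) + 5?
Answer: 204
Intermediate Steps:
j = 6 (j = 1 + 5 = 6)
n = -8 (n = -1*8 = -8)
q(x) = -51 (q(x) = -3 - 8*6 = -3 - 48 = -51)
(-2*2)*q((5 - 3)/(6 + 4)) = -2*2*(-51) = -4*(-51) = 204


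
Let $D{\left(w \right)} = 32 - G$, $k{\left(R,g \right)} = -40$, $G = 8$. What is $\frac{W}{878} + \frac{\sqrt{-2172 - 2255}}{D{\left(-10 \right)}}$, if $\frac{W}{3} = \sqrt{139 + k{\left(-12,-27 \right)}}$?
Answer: $\frac{9 \sqrt{11}}{878} + \frac{i \sqrt{4427}}{24} \approx 0.033997 + 2.7723 i$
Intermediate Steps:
$D{\left(w \right)} = 24$ ($D{\left(w \right)} = 32 - 8 = 24$)
$W = 9 \sqrt{11}$ ($W = 3 \sqrt{139 - 40} = 3 \sqrt{99} = 3 \cdot 3 \sqrt{11} = 9 \sqrt{11} \approx 29.85$)
$\frac{W}{878} + \frac{\sqrt{-2172 - 2255}}{D{\left(-10 \right)}} = \frac{9 \sqrt{11}}{878} + \frac{\sqrt{-2172 - 2255}}{24} = 9 \sqrt{11} \cdot \frac{1}{878} + \sqrt{-4427} \cdot \frac{1}{24} = \frac{9 \sqrt{11}}{878} + i \sqrt{4427} \cdot \frac{1}{24} = \frac{9 \sqrt{11}}{878} + \frac{i \sqrt{4427}}{24}$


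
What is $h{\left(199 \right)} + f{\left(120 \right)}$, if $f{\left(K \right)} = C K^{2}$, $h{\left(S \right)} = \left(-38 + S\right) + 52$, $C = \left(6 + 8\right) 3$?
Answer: $605013$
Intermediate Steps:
$C = 42$ ($C = 14 \cdot 3 = 42$)
$h{\left(S \right)} = 14 + S$
$f{\left(K \right)} = 42 K^{2}$
$h{\left(199 \right)} + f{\left(120 \right)} = \left(14 + 199\right) + 42 \cdot 120^{2} = 213 + 42 \cdot 14400 = 213 + 604800 = 605013$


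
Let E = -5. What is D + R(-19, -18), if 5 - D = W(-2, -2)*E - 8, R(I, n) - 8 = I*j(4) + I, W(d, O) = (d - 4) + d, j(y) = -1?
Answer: -19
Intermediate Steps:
W(d, O) = -4 + 2*d (W(d, O) = (-4 + d) + d = -4 + 2*d)
R(I, n) = 8 (R(I, n) = 8 + (I*(-1) + I) = 8 + (-I + I) = 8 + 0 = 8)
D = -27 (D = 5 - ((-4 + 2*(-2))*(-5) - 8) = 5 - ((-4 - 4)*(-5) - 8) = 5 - (-8*(-5) - 8) = 5 - (40 - 8) = 5 - 1*32 = 5 - 32 = -27)
D + R(-19, -18) = -27 + 8 = -19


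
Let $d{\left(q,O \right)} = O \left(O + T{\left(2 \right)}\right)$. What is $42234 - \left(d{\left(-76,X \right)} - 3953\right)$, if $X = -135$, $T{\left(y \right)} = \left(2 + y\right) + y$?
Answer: $28772$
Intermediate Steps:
$T{\left(y \right)} = 2 + 2 y$
$d{\left(q,O \right)} = O \left(6 + O\right)$ ($d{\left(q,O \right)} = O \left(O + \left(2 + 2 \cdot 2\right)\right) = O \left(O + \left(2 + 4\right)\right) = O \left(O + 6\right) = O \left(6 + O\right)$)
$42234 - \left(d{\left(-76,X \right)} - 3953\right) = 42234 - \left(- 135 \left(6 - 135\right) - 3953\right) = 42234 - \left(\left(-135\right) \left(-129\right) - 3953\right) = 42234 - \left(17415 - 3953\right) = 42234 - 13462 = 28772$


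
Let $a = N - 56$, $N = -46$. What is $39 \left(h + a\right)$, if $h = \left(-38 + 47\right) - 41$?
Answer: $-5226$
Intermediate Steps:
$h = -32$ ($h = 9 - 41 = -32$)
$a = -102$ ($a = -46 - 56 = -102$)
$39 \left(h + a\right) = 39 \left(-32 - 102\right) = 39 \left(-134\right) = -5226$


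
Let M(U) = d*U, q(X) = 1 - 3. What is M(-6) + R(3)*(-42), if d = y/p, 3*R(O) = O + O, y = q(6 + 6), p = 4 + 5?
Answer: -248/3 ≈ -82.667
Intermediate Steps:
q(X) = -2
p = 9
y = -2
R(O) = 2*O/3 (R(O) = (O + O)/3 = (2*O)/3 = 2*O/3)
d = -2/9 ≈ -0.22222
M(U) = -2*U/9
M(-6) + R(3)*(-42) = -2/9*(-6) + ((2/3)*3)*(-42) = 4/3 + 2*(-42) = 4/3 - 84 = -248/3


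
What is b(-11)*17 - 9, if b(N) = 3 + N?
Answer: -145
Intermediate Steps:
b(-11)*17 - 9 = (3 - 11)*17 - 9 = -8*17 - 9 = -136 - 9 = -145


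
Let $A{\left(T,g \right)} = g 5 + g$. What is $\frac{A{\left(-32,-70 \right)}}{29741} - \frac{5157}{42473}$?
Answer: $- \frac{171212997}{1263189493} \approx -0.13554$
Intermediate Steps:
$A{\left(T,g \right)} = 6 g$ ($A{\left(T,g \right)} = 5 g + g = 6 g$)
$\frac{A{\left(-32,-70 \right)}}{29741} - \frac{5157}{42473} = \frac{6 \left(-70\right)}{29741} - \frac{5157}{42473} = \left(-420\right) \frac{1}{29741} - \frac{5157}{42473} = - \frac{420}{29741} - \frac{5157}{42473} = - \frac{171212997}{1263189493}$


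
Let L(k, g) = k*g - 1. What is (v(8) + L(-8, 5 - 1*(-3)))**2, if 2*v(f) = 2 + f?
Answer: 3600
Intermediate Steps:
L(k, g) = -1 + g*k (L(k, g) = g*k - 1 = -1 + g*k)
v(f) = 1 + f/2 (v(f) = (2 + f)/2 = 1 + f/2)
(v(8) + L(-8, 5 - 1*(-3)))**2 = ((1 + (1/2)*8) + (-1 + (5 - 1*(-3))*(-8)))**2 = ((1 + 4) + (-1 + (5 + 3)*(-8)))**2 = (5 + (-1 + 8*(-8)))**2 = (5 + (-1 - 64))**2 = (5 - 65)**2 = (-60)**2 = 3600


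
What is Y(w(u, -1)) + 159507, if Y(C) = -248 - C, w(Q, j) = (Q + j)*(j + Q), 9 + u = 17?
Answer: 159210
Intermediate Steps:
u = 8 (u = -9 + 17 = 8)
w(Q, j) = (Q + j)**2 (w(Q, j) = (Q + j)*(Q + j) = (Q + j)**2)
Y(w(u, -1)) + 159507 = (-248 - (8 - 1)**2) + 159507 = (-248 - 1*7**2) + 159507 = (-248 - 1*49) + 159507 = (-248 - 49) + 159507 = -297 + 159507 = 159210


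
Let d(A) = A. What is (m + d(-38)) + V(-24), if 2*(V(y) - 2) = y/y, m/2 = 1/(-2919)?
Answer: -207253/5838 ≈ -35.501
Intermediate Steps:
m = -2/2919 (m = 2/(-2919) = 2*(-1/2919) = -2/2919 ≈ -0.00068517)
V(y) = 5/2 (V(y) = 2 + (y/y)/2 = 2 + (½)*1 = 2 + ½ = 5/2)
(m + d(-38)) + V(-24) = (-2/2919 - 38) + 5/2 = -110924/2919 + 5/2 = -207253/5838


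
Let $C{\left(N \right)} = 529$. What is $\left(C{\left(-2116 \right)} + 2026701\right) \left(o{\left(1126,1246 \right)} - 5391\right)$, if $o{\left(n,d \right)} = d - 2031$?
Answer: $-12520172480$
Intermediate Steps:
$o{\left(n,d \right)} = -2031 + d$
$\left(C{\left(-2116 \right)} + 2026701\right) \left(o{\left(1126,1246 \right)} - 5391\right) = \left(529 + 2026701\right) \left(\left(-2031 + 1246\right) - 5391\right) = 2027230 \left(-785 - 5391\right) = 2027230 \left(-6176\right) = -12520172480$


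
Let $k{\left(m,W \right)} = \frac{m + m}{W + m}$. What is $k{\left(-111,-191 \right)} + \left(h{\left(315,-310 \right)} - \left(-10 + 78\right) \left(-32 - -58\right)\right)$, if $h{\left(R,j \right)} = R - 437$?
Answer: $- \frac{285279}{151} \approx -1889.3$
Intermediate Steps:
$h{\left(R,j \right)} = -437 + R$
$k{\left(m,W \right)} = \frac{2 m}{W + m}$
$k{\left(-111,-191 \right)} + \left(h{\left(315,-310 \right)} - \left(-10 + 78\right) \left(-32 - -58\right)\right) = 2 \left(-111\right) \frac{1}{-191 - 111} + \left(\left(-437 + 315\right) - \left(-10 + 78\right) \left(-32 - -58\right)\right) = 2 \left(-111\right) \frac{1}{-302} - \left(122 + 68 \left(-32 + 58\right)\right) = 2 \left(-111\right) \left(- \frac{1}{302}\right) - \left(122 + 68 \cdot 26\right) = \frac{111}{151} - 1890 = - \frac{285279}{151}$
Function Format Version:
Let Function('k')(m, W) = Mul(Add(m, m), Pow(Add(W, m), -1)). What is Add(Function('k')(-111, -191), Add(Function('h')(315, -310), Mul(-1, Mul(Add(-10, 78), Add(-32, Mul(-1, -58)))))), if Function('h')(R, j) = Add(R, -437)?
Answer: Rational(-285279, 151) ≈ -1889.3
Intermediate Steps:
Function('h')(R, j) = Add(-437, R)
Function('k')(m, W) = Mul(2, m, Pow(Add(W, m), -1)) (Function('k')(m, W) = Mul(Mul(2, m), Pow(Add(W, m), -1)) = Mul(2, m, Pow(Add(W, m), -1)))
Add(Function('k')(-111, -191), Add(Function('h')(315, -310), Mul(-1, Mul(Add(-10, 78), Add(-32, Mul(-1, -58)))))) = Add(Mul(2, -111, Pow(Add(-191, -111), -1)), Add(Add(-437, 315), Mul(-1, Mul(Add(-10, 78), Add(-32, Mul(-1, -58)))))) = Add(Mul(2, -111, Pow(-302, -1)), Add(-122, Mul(-1, Mul(68, Add(-32, 58))))) = Add(Mul(2, -111, Rational(-1, 302)), Add(-122, Mul(-1, Mul(68, 26)))) = Add(Rational(111, 151), Add(-122, Mul(-1, 1768))) = Add(Rational(111, 151), Add(-122, -1768)) = Add(Rational(111, 151), -1890) = Rational(-285279, 151)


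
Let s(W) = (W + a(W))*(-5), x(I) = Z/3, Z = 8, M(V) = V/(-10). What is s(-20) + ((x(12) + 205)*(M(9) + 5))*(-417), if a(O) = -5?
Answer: -3549227/10 ≈ -3.5492e+5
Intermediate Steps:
M(V) = -V/10 (M(V) = V*(-1/10) = -V/10)
x(I) = 8/3
s(W) = 25 - 5*W (s(W) = (W - 5)*(-5) = (-5 + W)*(-5) = 25 - 5*W)
s(-20) + ((x(12) + 205)*(M(9) + 5))*(-417) = (25 - 5*(-20)) + ((8/3 + 205)*(-1/10*9 + 5))*(-417) = (25 + 100) + (623*(-9/10 + 5)/3)*(-417) = 125 + ((623/3)*(41/10))*(-417) = 125 + (25543/30)*(-417) = 125 - 3550477/10 = -3549227/10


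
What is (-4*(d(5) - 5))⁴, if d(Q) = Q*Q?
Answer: 40960000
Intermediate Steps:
d(Q) = Q²
(-4*(d(5) - 5))⁴ = (-4*(5² - 5))⁴ = (-4*(25 - 5))⁴ = (-4*20)⁴ = (-80)⁴ = 40960000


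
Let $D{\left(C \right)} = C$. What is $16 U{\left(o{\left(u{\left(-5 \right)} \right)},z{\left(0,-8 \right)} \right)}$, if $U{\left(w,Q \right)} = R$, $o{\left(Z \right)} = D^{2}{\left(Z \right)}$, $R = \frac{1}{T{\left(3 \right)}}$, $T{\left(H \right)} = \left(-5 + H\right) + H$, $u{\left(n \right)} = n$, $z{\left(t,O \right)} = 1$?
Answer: $16$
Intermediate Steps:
$T{\left(H \right)} = -5 + 2 H$
$R = 1$ ($R = \frac{1}{-5 + 2 \cdot 3} = \frac{1}{-5 + 6} = 1^{-1} = 1$)
$o{\left(Z \right)} = Z^{2}$
$U{\left(w,Q \right)} = 1$
$16 U{\left(o{\left(u{\left(-5 \right)} \right)},z{\left(0,-8 \right)} \right)} = 16 \cdot 1 = 16$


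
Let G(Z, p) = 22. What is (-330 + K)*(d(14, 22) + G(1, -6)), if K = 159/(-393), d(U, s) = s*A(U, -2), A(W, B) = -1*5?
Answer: 3808904/131 ≈ 29076.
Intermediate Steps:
A(W, B) = -5
d(U, s) = -5*s (d(U, s) = s*(-5) = -5*s)
K = -53/131 (K = 159*(-1/393) = -53/131 ≈ -0.40458)
(-330 + K)*(d(14, 22) + G(1, -6)) = (-330 - 53/131)*(-5*22 + 22) = -43283*(-110 + 22)/131 = -43283/131*(-88) = 3808904/131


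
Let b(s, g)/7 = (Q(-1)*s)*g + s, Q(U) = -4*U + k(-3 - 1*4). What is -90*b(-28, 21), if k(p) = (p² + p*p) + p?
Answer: 35209440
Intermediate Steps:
k(p) = p + 2*p² (k(p) = (p² + p²) + p = 2*p² + p = p + 2*p²)
Q(U) = 91 - 4*U (Q(U) = -4*U + (-3 - 1*4)*(1 + 2*(-3 - 1*4)) = -4*U + (-3 - 4)*(1 + 2*(-3 - 4)) = -4*U - 7*(1 + 2*(-7)) = -4*U - 7*(1 - 14) = -4*U - 7*(-13) = -4*U + 91 = 91 - 4*U)
b(s, g) = 7*s + 665*g*s (b(s, g) = 7*(((91 - 4*(-1))*s)*g + s) = 7*(((91 + 4)*s)*g + s) = 7*((95*s)*g + s) = 7*(95*g*s + s) = 7*(s + 95*g*s) = 7*s + 665*g*s)
-90*b(-28, 21) = -630*(-28)*(1 + 95*21) = -630*(-28)*(1 + 1995) = -630*(-28)*1996 = -90*(-391216) = 35209440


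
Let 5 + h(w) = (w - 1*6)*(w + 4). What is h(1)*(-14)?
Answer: 420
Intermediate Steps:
h(w) = -5 + (-6 + w)*(4 + w) (h(w) = -5 + (w - 1*6)*(w + 4) = -5 + (w - 6)*(4 + w) = -5 + (-6 + w)*(4 + w))
h(1)*(-14) = (-29 + 1**2 - 2*1)*(-14) = (-29 + 1 - 2)*(-14) = -30*(-14) = 420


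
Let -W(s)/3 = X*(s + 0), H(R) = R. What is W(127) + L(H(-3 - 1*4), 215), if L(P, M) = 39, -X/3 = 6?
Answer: 6897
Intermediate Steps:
X = -18 (X = -3*6 = -18)
W(s) = 54*s (W(s) = -(-54)*(s + 0) = -(-54)*s = 54*s)
W(127) + L(H(-3 - 1*4), 215) = 54*127 + 39 = 6858 + 39 = 6897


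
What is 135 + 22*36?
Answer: 927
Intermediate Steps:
135 + 22*36 = 135 + 792 = 927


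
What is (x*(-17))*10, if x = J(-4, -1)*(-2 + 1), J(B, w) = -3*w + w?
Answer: 340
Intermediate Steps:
J(B, w) = -2*w
x = -2 (x = (-2*(-1))*(-2 + 1) = 2*(-1) = -2)
(x*(-17))*10 = -2*(-17)*10 = 34*10 = 340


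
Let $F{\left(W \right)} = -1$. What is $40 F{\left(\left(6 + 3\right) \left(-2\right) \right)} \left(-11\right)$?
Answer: $440$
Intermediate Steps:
$40 F{\left(\left(6 + 3\right) \left(-2\right) \right)} \left(-11\right) = 40 \left(-1\right) \left(-11\right) = \left(-40\right) \left(-11\right) = 440$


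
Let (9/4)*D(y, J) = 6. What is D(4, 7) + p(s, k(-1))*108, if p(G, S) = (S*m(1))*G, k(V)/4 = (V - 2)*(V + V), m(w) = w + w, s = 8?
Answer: 124424/3 ≈ 41475.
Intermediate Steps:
D(y, J) = 8/3 (D(y, J) = (4/9)*6 = 8/3)
m(w) = 2*w
k(V) = 8*V*(-2 + V) (k(V) = 4*((V - 2)*(V + V)) = 4*((-2 + V)*(2*V)) = 4*(2*V*(-2 + V)) = 8*V*(-2 + V))
p(G, S) = 2*G*S (p(G, S) = (S*(2*1))*G = (S*2)*G = (2*S)*G = 2*G*S)
D(4, 7) + p(s, k(-1))*108 = 8/3 + (2*8*(8*(-1)*(-2 - 1)))*108 = 8/3 + (2*8*(8*(-1)*(-3)))*108 = 8/3 + (2*8*24)*108 = 8/3 + 384*108 = 8/3 + 41472 = 124424/3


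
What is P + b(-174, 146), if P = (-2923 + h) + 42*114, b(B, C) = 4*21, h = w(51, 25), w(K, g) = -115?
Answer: 1834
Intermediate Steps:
h = -115
b(B, C) = 84
P = 1750 (P = (-2923 - 115) + 42*114 = -3038 + 4788 = 1750)
P + b(-174, 146) = 1750 + 84 = 1834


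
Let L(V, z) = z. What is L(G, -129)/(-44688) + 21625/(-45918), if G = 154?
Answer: -160075763/341997264 ≈ -0.46806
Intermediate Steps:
L(G, -129)/(-44688) + 21625/(-45918) = -129/(-44688) + 21625/(-45918) = -129*(-1/44688) + 21625*(-1/45918) = 43/14896 - 21625/45918 = -160075763/341997264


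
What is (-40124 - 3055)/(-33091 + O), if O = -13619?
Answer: 14393/15570 ≈ 0.92441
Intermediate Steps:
(-40124 - 3055)/(-33091 + O) = (-40124 - 3055)/(-33091 - 13619) = -43179/(-46710) = -43179*(-1/46710) = 14393/15570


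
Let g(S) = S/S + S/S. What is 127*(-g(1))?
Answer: -254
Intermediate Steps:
g(S) = 2 (g(S) = 1 + 1 = 2)
127*(-g(1)) = 127*(-1*2) = 127*(-2) = -254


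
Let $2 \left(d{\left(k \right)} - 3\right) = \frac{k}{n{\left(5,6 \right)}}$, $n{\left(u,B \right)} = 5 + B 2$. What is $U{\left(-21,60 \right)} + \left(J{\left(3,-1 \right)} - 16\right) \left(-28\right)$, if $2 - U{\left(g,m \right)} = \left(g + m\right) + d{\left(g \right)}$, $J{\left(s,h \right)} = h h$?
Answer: $\frac{12941}{34} \approx 380.62$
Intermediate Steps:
$n{\left(u,B \right)} = 5 + 2 B$
$J{\left(s,h \right)} = h^{2}$
$d{\left(k \right)} = 3 + \frac{k}{34}$ ($d{\left(k \right)} = 3 + \frac{k \frac{1}{5 + 2 \cdot 6}}{2} = 3 + \frac{k \frac{1}{5 + 12}}{2} = 3 + \frac{k \frac{1}{17}}{2} = 3 + \frac{\frac{1}{17} k}{2} = 3 + \frac{k}{34}$)
$U{\left(g,m \right)} = -1 - m - \frac{35 g}{34}$ ($U{\left(g,m \right)} = 2 - \left(\left(g + m\right) + \left(3 + \frac{g}{34}\right)\right) = 2 - \left(3 + m + \frac{35 g}{34}\right) = -1 - m - \frac{35 g}{34}$)
$U{\left(-21,60 \right)} + \left(J{\left(3,-1 \right)} - 16\right) \left(-28\right) = \left(-1 - 60 - - \frac{735}{34}\right) + \left(\left(-1\right)^{2} - 16\right) \left(-28\right) = \left(-1 - 60 + \frac{735}{34}\right) + \left(1 - 16\right) \left(-28\right) = - \frac{1339}{34} - -420 = - \frac{1339}{34} + 420 = \frac{12941}{34}$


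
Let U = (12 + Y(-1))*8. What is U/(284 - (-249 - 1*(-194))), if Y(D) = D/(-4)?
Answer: 98/339 ≈ 0.28909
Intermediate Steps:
Y(D) = -D/4 (Y(D) = D*(-¼) = -D/4)
U = 98 (U = (12 - ¼*(-1))*8 = (12 + ¼)*8 = (49/4)*8 = 98)
U/(284 - (-249 - 1*(-194))) = 98/(284 - (-249 - 1*(-194))) = 98/(284 - (-249 + 194)) = 98/(284 - 1*(-55)) = 98/(284 + 55) = 98/339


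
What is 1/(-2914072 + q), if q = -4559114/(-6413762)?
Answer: -3206881/9345079849875 ≈ -3.4316e-7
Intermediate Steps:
q = 2279557/3206881 (q = -4559114*(-1/6413762) = 2279557/3206881 ≈ 0.71083)
1/(-2914072 + q) = 1/(-2914072 + 2279557/3206881) = 1/(-9345079849875/3206881) = -3206881/9345079849875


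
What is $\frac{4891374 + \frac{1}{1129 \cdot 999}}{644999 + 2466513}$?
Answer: $\frac{5516838884755}{3509384150952} \approx 1.572$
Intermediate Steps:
$\frac{4891374 + \frac{1}{1129 \cdot 999}}{644999 + 2466513} = \frac{4891374 + \frac{1}{1127871}}{3111512} = \left(4891374 + \frac{1}{1127871}\right) \frac{1}{3111512} = \frac{5516838884755}{1127871} \cdot \frac{1}{3111512} = \frac{5516838884755}{3509384150952}$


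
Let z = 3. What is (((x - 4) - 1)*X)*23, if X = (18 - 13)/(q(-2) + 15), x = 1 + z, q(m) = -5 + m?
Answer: -115/8 ≈ -14.375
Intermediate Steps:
x = 4 (x = 1 + 3 = 4)
X = 5/8 (X = (18 - 13)/((-5 - 2) + 15) = 5/(-7 + 15) = 5/8 ≈ 0.62500)
(((x - 4) - 1)*X)*23 = (((4 - 4) - 1)*(5/8))*23 = ((0 - 1)*(5/8))*23 = -1*5/8*23 = -5/8*23 = -115/8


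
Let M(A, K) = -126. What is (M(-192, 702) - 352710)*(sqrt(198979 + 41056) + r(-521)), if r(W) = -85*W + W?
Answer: -15441514704 - 352836*sqrt(240035) ≈ -1.5614e+10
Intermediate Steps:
r(W) = -84*W
(M(-192, 702) - 352710)*(sqrt(198979 + 41056) + r(-521)) = (-126 - 352710)*(sqrt(198979 + 41056) - 84*(-521)) = -352836*(sqrt(240035) + 43764) = -352836*(43764 + sqrt(240035)) = -15441514704 - 352836*sqrt(240035)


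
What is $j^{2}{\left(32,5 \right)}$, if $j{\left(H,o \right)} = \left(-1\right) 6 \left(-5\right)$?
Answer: $900$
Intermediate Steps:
$j{\left(H,o \right)} = 30$ ($j{\left(H,o \right)} = \left(-6\right) \left(-5\right) = 30$)
$j^{2}{\left(32,5 \right)} = 30^{2} = 900$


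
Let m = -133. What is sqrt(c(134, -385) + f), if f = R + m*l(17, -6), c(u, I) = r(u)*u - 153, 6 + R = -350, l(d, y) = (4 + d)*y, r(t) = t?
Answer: sqrt(34205) ≈ 184.95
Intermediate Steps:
l(d, y) = y*(4 + d)
R = -356 (R = -6 - 350 = -356)
c(u, I) = -153 + u**2 (c(u, I) = u*u - 153 = u**2 - 153 = -153 + u**2)
f = 16402 (f = -356 - (-798)*(4 + 17) = -356 - (-798)*21 = -356 - 133*(-126) = -356 + 16758 = 16402)
sqrt(c(134, -385) + f) = sqrt((-153 + 134**2) + 16402) = sqrt((-153 + 17956) + 16402) = sqrt(17803 + 16402) = sqrt(34205)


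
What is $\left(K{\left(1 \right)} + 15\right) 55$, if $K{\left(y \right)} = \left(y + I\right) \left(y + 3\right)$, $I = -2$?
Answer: $605$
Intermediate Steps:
$K{\left(y \right)} = \left(-2 + y\right) \left(3 + y\right)$ ($K{\left(y \right)} = \left(y - 2\right) \left(y + 3\right) = \left(-2 + y\right) \left(3 + y\right)$)
$\left(K{\left(1 \right)} + 15\right) 55 = \left(\left(-6 + 1 + 1^{2}\right) + 15\right) 55 = \left(\left(-6 + 1 + 1\right) + 15\right) 55 = \left(-4 + 15\right) 55 = 11 \cdot 55 = 605$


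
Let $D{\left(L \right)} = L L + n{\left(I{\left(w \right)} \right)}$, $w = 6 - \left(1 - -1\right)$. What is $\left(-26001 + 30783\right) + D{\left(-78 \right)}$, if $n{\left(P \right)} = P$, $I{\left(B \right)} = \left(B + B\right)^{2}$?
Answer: $10930$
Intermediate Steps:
$w = 4$ ($w = 6 - \left(1 + 1\right) = 6 - 2 = 4$)
$I{\left(B \right)} = 4 B^{2}$ ($I{\left(B \right)} = \left(2 B\right)^{2} = 4 B^{2}$)
$D{\left(L \right)} = 64 + L^{2}$ ($D{\left(L \right)} = L L + 4 \cdot 4^{2} = L^{2} + 4 \cdot 16 = L^{2} + 64 = 64 + L^{2}$)
$\left(-26001 + 30783\right) + D{\left(-78 \right)} = \left(-26001 + 30783\right) + \left(64 + \left(-78\right)^{2}\right) = 4782 + \left(64 + 6084\right) = 4782 + 6148 = 10930$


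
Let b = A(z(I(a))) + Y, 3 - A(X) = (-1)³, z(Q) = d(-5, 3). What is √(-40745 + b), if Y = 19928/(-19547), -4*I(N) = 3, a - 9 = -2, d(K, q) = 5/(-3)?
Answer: I*√15566923032485/19547 ≈ 201.85*I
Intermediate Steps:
d(K, q) = -5/3 (d(K, q) = 5*(-⅓) = -5/3)
a = 7 (a = 9 - 2 = 7)
I(N) = -¾ (I(N) = -¼*3 = -¾)
z(Q) = -5/3
Y = -19928/19547 (Y = 19928*(-1/19547) = -19928/19547 ≈ -1.0195)
A(X) = 4 (A(X) = 3 - 1*(-1)³ = 3 - 1*(-1) = 3 + 1 = 4)
b = 58260/19547 (b = 4 - 19928/19547 = 58260/19547 ≈ 2.9805)
√(-40745 + b) = √(-40745 + 58260/19547) = √(-796384255/19547) = I*√15566923032485/19547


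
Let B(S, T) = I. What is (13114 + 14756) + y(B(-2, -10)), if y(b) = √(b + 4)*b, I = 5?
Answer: 27885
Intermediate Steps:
B(S, T) = 5
y(b) = b*√(4 + b) (y(b) = √(4 + b)*b = b*√(4 + b))
(13114 + 14756) + y(B(-2, -10)) = (13114 + 14756) + 5*√(4 + 5) = 27870 + 5*√9 = 27870 + 5*3 = 27870 + 15 = 27885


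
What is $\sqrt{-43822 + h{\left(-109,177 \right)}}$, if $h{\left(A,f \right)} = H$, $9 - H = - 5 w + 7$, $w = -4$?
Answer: $8 i \sqrt{685} \approx 209.38 i$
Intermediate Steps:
$H = -18$ ($H = 9 - \left(\left(-5\right) \left(-4\right) + 7\right) = 9 - \left(20 + 7\right) = 9 - 27 = -18$)
$h{\left(A,f \right)} = -18$
$\sqrt{-43822 + h{\left(-109,177 \right)}} = \sqrt{-43822 - 18} = \sqrt{-43840} = 8 i \sqrt{685}$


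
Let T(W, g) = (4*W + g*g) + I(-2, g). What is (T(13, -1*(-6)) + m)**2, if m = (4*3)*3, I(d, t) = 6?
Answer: 16900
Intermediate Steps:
T(W, g) = 6 + g**2 + 4*W (T(W, g) = (4*W + g*g) + 6 = (4*W + g**2) + 6 = (g**2 + 4*W) + 6 = 6 + g**2 + 4*W)
m = 36 (m = 12*3 = 36)
(T(13, -1*(-6)) + m)**2 = ((6 + (-1*(-6))**2 + 4*13) + 36)**2 = ((6 + 6**2 + 52) + 36)**2 = ((6 + 36 + 52) + 36)**2 = (94 + 36)**2 = 130**2 = 16900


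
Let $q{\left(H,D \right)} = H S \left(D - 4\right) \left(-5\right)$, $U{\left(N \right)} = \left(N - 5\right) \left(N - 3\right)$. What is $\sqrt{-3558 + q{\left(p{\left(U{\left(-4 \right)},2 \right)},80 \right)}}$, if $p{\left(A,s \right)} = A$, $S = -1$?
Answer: $\sqrt{20382} \approx 142.77$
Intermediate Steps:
$U{\left(N \right)} = \left(-5 + N\right) \left(-3 + N\right)$
$q{\left(H,D \right)} = - H \left(20 - 5 D\right)$ ($q{\left(H,D \right)} = H \left(-1\right) \left(D - 4\right) \left(-5\right) = - H \left(-4 + D\right) \left(-5\right) = - H \left(20 - 5 D\right)$)
$\sqrt{-3558 + q{\left(p{\left(U{\left(-4 \right)},2 \right)},80 \right)}} = \sqrt{-3558 + 5 \left(15 + \left(-4\right)^{2} - -32\right) \left(-4 + 80\right)} = \sqrt{-3558 + 5 \left(15 + 16 + 32\right) 76} = \sqrt{-3558 + 5 \cdot 63 \cdot 76} = \sqrt{-3558 + 23940} = \sqrt{20382}$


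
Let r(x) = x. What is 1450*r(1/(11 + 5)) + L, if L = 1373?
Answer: 11709/8 ≈ 1463.6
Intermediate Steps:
1450*r(1/(11 + 5)) + L = 1450/(11 + 5) + 1373 = 1450/16 + 1373 = 1450*(1/16) + 1373 = 725/8 + 1373 = 11709/8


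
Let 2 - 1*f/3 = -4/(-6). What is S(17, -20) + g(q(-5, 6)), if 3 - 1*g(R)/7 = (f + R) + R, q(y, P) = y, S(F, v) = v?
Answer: 43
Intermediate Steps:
f = 4 (f = 6 - (-12)/(-6) = 6 - (-12)*(-1)/6 = 6 - 3*2/3 = 6 - 2 = 4)
g(R) = -7 - 14*R (g(R) = 21 - 7*((4 + R) + R) = 21 - 7*(4 + 2*R) = 21 + (-28 - 14*R) = -7 - 14*R)
S(17, -20) + g(q(-5, 6)) = -20 + (-7 - 14*(-5)) = -20 + (-7 + 70) = -20 + 63 = 43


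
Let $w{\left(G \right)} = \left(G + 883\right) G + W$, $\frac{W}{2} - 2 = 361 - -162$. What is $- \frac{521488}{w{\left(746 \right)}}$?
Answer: $- \frac{130372}{304071} \approx -0.42876$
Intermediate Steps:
$W = 1050$ ($W = 4 + 2 \left(361 - -162\right) = 4 + 2 \left(361 + 162\right) = 4 + 2 \cdot 523 = 4 + 1046 = 1050$)
$w{\left(G \right)} = 1050 + G \left(883 + G\right)$ ($w{\left(G \right)} = \left(G + 883\right) G + 1050 = \left(883 + G\right) G + 1050 = G \left(883 + G\right) + 1050 = 1050 + G \left(883 + G\right)$)
$- \frac{521488}{w{\left(746 \right)}} = - \frac{521488}{1050 + 746^{2} + 883 \cdot 746} = - \frac{521488}{1050 + 556516 + 658718} = - \frac{521488}{1216284} = \left(-521488\right) \frac{1}{1216284} = - \frac{130372}{304071}$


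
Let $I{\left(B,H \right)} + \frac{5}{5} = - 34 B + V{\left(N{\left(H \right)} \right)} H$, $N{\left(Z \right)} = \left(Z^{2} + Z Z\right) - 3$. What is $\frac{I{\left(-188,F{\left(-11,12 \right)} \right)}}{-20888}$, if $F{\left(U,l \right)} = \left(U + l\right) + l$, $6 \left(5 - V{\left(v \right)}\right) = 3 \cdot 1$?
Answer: $- \frac{12899}{41776} \approx -0.30877$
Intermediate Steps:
$N{\left(Z \right)} = -3 + 2 Z^{2}$ ($N{\left(Z \right)} = \left(Z^{2} + Z^{2}\right) - 3 = 2 Z^{2} - 3 = -3 + 2 Z^{2}$)
$V{\left(v \right)} = \frac{9}{2}$ ($V{\left(v \right)} = 5 - \frac{3 \cdot 1}{6} = 5 - \frac{1}{2} = \frac{9}{2}$)
$F{\left(U,l \right)} = U + 2 l$
$I{\left(B,H \right)} = -1 - 34 B + \frac{9 H}{2}$ ($I{\left(B,H \right)} = -1 - \left(34 B - \frac{9 H}{2}\right) = -1 - 34 B + \frac{9 H}{2}$)
$\frac{I{\left(-188,F{\left(-11,12 \right)} \right)}}{-20888} = \frac{-1 - -6392 + \frac{9 \left(-11 + 2 \cdot 12\right)}{2}}{-20888} = \left(-1 + 6392 + \frac{9 \left(-11 + 24\right)}{2}\right) \left(- \frac{1}{20888}\right) = \left(-1 + 6392 + \frac{9}{2} \cdot 13\right) \left(- \frac{1}{20888}\right) = \left(-1 + 6392 + \frac{117}{2}\right) \left(- \frac{1}{20888}\right) = \frac{12899}{2} \left(- \frac{1}{20888}\right) = - \frac{12899}{41776}$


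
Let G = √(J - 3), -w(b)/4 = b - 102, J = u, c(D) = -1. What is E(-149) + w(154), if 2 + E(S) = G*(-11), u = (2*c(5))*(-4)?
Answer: -210 - 11*√5 ≈ -234.60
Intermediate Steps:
u = 8 (u = (2*(-1))*(-4) = -2*(-4) = 8)
J = 8
w(b) = 408 - 4*b (w(b) = -4*(b - 102) = -4*(-102 + b) = 408 - 4*b)
G = √5 (G = √(8 - 3) = √5 ≈ 2.2361)
E(S) = -2 - 11*√5 (E(S) = -2 + √5*(-11) = -2 - 11*√5)
E(-149) + w(154) = (-2 - 11*√5) + (408 - 4*154) = (-2 - 11*√5) + (408 - 616) = (-2 - 11*√5) - 208 = -210 - 11*√5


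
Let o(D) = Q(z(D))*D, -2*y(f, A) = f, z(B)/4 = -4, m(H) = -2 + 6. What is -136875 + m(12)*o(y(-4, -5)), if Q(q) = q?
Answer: -137003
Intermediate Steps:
m(H) = 4
z(B) = -16 (z(B) = 4*(-4) = -16)
y(f, A) = -f/2
o(D) = -16*D
-136875 + m(12)*o(y(-4, -5)) = -136875 + 4*(-(-8)*(-4)) = -136875 + 4*(-16*2) = -136875 + 4*(-32) = -136875 - 128 = -137003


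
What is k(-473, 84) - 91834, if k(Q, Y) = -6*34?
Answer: -92038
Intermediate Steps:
k(Q, Y) = -204
k(-473, 84) - 91834 = -204 - 91834 = -92038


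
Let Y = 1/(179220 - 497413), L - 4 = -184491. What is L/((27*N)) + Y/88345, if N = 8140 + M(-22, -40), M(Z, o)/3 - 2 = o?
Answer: -5186069888261597/6091658040290670 ≈ -0.85134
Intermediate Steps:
L = -184487 (L = 4 - 184491 = -184487)
M(Z, o) = 6 + 3*o
Y = -1/318193 (Y = 1/(-318193) = -1/318193 ≈ -3.1427e-6)
N = 8026 (N = 8140 + (6 + 3*(-40)) = 8140 + (6 - 120) = 8140 - 114 = 8026)
L/((27*N)) + Y/88345 = -184487/(27*8026) - 1/318193/88345 = -184487/216702 - 1/318193*1/88345 = -184487*1/216702 - 1/28110760585 = -184487/216702 - 1/28110760585 = -5186069888261597/6091658040290670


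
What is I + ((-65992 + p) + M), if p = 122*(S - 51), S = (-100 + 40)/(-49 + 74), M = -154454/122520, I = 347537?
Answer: 3369654565/12252 ≈ 2.7503e+5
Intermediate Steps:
M = -77227/61260 (M = -154454*1/122520 = -77227/61260 ≈ -1.2606)
S = -12/5 (S = -60/25 = -60*1/25 = -12/5 ≈ -2.4000)
p = -32574/5 (p = 122*(-12/5 - 51) = 122*(-267/5) = -32574/5 ≈ -6514.8)
I + ((-65992 + p) + M) = 347537 + ((-65992 - 32574/5) - 77227/61260) = 347537 + (-362534/5 - 77227/61260) = 347537 - 888368759/12252 = 3369654565/12252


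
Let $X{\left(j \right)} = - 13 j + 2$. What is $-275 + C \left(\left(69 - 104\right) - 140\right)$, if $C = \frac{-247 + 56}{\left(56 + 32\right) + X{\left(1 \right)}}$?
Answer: $\frac{1750}{11} \approx 159.09$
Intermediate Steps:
$X{\left(j \right)} = 2 - 13 j$
$C = - \frac{191}{77}$ ($C = \frac{-247 + 56}{\left(56 + 32\right) + \left(2 - 13\right)} = - \frac{191}{88 + \left(2 - 13\right)} = - \frac{191}{88 - 11} = - \frac{191}{77} \approx -2.4805$)
$-275 + C \left(\left(69 - 104\right) - 140\right) = -275 - \frac{191 \left(\left(69 - 104\right) - 140\right)}{77} = -275 - \frac{191 \left(-35 - 140\right)}{77} = -275 - - \frac{4775}{11} = -275 + \frac{4775}{11} = \frac{1750}{11}$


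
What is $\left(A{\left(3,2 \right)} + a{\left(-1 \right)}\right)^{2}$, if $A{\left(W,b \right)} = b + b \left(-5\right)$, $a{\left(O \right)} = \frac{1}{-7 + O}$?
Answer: $\frac{4225}{64} \approx 66.016$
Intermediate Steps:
$A{\left(W,b \right)} = - 4 b$ ($A{\left(W,b \right)} = b - 5 b = - 4 b$)
$\left(A{\left(3,2 \right)} + a{\left(-1 \right)}\right)^{2} = \left(\left(-4\right) 2 + \frac{1}{-7 - 1}\right)^{2} = \left(-8 + \frac{1}{-8}\right)^{2} = \left(-8 - \frac{1}{8}\right)^{2} = \left(- \frac{65}{8}\right)^{2} = \frac{4225}{64}$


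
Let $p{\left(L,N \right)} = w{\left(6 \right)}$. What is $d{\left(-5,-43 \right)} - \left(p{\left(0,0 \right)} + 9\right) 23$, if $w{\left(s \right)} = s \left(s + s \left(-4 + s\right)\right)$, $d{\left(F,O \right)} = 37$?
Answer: $-2654$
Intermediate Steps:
$p{\left(L,N \right)} = 108$ ($p{\left(L,N \right)} = 6^{2} \left(-3 + 6\right) = 36 \cdot 3 = 108$)
$d{\left(-5,-43 \right)} - \left(p{\left(0,0 \right)} + 9\right) 23 = 37 - \left(108 + 9\right) 23 = 37 - 117 \cdot 23 = 37 - 2691 = -2654$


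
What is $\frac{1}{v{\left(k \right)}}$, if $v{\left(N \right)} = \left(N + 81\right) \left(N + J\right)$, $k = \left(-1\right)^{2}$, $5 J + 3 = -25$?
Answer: $- \frac{5}{1886} \approx -0.0026511$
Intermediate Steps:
$J = - \frac{28}{5}$ ($J = - \frac{3}{5} + \frac{1}{5} \left(-25\right) = - \frac{3}{5} - 5 = - \frac{28}{5} \approx -5.6$)
$k = 1$
$v{\left(N \right)} = \left(81 + N\right) \left(- \frac{28}{5} + N\right)$ ($v{\left(N \right)} = \left(N + 81\right) \left(N - \frac{28}{5}\right) = \left(81 + N\right) \left(- \frac{28}{5} + N\right)$)
$\frac{1}{v{\left(k \right)}} = \frac{1}{- \frac{2268}{5} + 1^{2} + \frac{377}{5} \cdot 1} = \frac{1}{- \frac{2268}{5} + 1 + \frac{377}{5}} = \frac{1}{- \frac{1886}{5}} = - \frac{5}{1886}$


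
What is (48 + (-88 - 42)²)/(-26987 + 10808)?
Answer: -16948/16179 ≈ -1.0475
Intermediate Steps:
(48 + (-88 - 42)²)/(-26987 + 10808) = (48 + (-130)²)/(-16179) = (48 + 16900)*(-1/16179) = 16948*(-1/16179) = -16948/16179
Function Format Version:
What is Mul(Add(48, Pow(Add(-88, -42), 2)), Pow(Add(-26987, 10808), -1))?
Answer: Rational(-16948, 16179) ≈ -1.0475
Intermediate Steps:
Mul(Add(48, Pow(Add(-88, -42), 2)), Pow(Add(-26987, 10808), -1)) = Mul(Add(48, Pow(-130, 2)), Pow(-16179, -1)) = Mul(Add(48, 16900), Rational(-1, 16179)) = Mul(16948, Rational(-1, 16179)) = Rational(-16948, 16179)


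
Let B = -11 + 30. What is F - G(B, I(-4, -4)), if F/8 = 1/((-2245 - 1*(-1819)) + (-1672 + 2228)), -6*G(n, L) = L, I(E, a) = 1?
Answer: 89/390 ≈ 0.22821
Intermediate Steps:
B = 19
G(n, L) = -L/6
F = 4/65 (F = 8/((-2245 - 1*(-1819)) + (-1672 + 2228)) = 8/((-2245 + 1819) + 556) = 8/(-426 + 556) = 8/130 = 8*(1/130) = 4/65 ≈ 0.061538)
F - G(B, I(-4, -4)) = 4/65 - (-1)/6 = 4/65 - 1*(-⅙) = 4/65 + ⅙ = 89/390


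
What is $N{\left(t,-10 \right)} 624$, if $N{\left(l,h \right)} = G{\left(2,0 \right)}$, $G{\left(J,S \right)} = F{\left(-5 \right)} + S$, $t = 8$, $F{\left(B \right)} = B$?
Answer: $-3120$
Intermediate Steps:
$G{\left(J,S \right)} = -5 + S$
$N{\left(l,h \right)} = -5$ ($N{\left(l,h \right)} = -5 + 0 = -5$)
$N{\left(t,-10 \right)} 624 = \left(-5\right) 624 = -3120$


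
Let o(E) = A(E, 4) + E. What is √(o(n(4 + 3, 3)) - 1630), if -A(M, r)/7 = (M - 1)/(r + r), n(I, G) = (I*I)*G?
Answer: I*√6443/2 ≈ 40.134*I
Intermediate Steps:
n(I, G) = G*I² (n(I, G) = I²*G = G*I²)
A(M, r) = -7*(-1 + M)/(2*r) (A(M, r) = -7*(M - 1)/(r + r) = -7*(-1 + M)/(2*r))
o(E) = 7/8 + E/8 (o(E) = (7/2)*(1 - E)/4 + E = (7/2)*(¼)*(1 - E) + E = (7/8 - 7*E/8) + E = 7/8 + E/8)
√(o(n(4 + 3, 3)) - 1630) = √((7/8 + (3*(4 + 3)²)/8) - 1630) = √((7/8 + (3*7²)/8) - 1630) = √((7/8 + (3*49)/8) - 1630) = √((7/8 + (⅛)*147) - 1630) = √((7/8 + 147/8) - 1630) = √(77/4 - 1630) = √(-6443/4) = I*√6443/2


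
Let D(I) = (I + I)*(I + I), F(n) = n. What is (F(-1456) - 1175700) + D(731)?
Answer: 960288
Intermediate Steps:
D(I) = 4*I**2 (D(I) = (2*I)*(2*I) = 4*I**2)
(F(-1456) - 1175700) + D(731) = (-1456 - 1175700) + 4*731**2 = -1177156 + 4*534361 = -1177156 + 2137444 = 960288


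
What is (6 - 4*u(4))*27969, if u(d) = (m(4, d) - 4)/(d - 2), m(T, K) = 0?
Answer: 391566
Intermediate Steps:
u(d) = -4/(-2 + d) (u(d) = (0 - 4)/(d - 2) = -4/(-2 + d))
(6 - 4*u(4))*27969 = (6 - (-16)/(-2 + 4))*27969 = (6 - (-16)/2)*27969 = (6 - 4*(-2))*27969 = (6 + 8)*27969 = 14*27969 = 391566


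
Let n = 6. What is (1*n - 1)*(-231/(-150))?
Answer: 77/10 ≈ 7.7000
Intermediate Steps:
(1*n - 1)*(-231/(-150)) = (1*6 - 1)*(-231/(-150)) = (6 - 1)*(-231*(-1/150)) = 5*(77/50) = 77/10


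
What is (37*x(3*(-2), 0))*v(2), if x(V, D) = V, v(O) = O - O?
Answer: 0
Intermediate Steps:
v(O) = 0
(37*x(3*(-2), 0))*v(2) = (37*(3*(-2)))*0 = (37*(-6))*0 = -222*0 = 0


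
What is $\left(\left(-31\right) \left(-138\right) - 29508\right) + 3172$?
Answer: $-22058$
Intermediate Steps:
$\left(\left(-31\right) \left(-138\right) - 29508\right) + 3172 = \left(4278 - 29508\right) + 3172 = -25230 + 3172 = -22058$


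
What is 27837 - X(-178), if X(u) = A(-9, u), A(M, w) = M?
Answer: 27846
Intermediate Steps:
X(u) = -9
27837 - X(-178) = 27837 - 1*(-9) = 27837 + 9 = 27846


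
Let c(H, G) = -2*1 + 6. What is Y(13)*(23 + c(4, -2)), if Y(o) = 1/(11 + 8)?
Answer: 27/19 ≈ 1.4211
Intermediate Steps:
c(H, G) = 4 (c(H, G) = -2 + 6 = 4)
Y(o) = 1/19
Y(13)*(23 + c(4, -2)) = (23 + 4)/19 = (1/19)*27 = 27/19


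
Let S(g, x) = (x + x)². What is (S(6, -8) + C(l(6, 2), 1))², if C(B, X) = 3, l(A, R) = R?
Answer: 67081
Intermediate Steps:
S(g, x) = 4*x² (S(g, x) = (2*x)² = 4*x²)
(S(6, -8) + C(l(6, 2), 1))² = (4*(-8)² + 3)² = (4*64 + 3)² = (256 + 3)² = 259² = 67081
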